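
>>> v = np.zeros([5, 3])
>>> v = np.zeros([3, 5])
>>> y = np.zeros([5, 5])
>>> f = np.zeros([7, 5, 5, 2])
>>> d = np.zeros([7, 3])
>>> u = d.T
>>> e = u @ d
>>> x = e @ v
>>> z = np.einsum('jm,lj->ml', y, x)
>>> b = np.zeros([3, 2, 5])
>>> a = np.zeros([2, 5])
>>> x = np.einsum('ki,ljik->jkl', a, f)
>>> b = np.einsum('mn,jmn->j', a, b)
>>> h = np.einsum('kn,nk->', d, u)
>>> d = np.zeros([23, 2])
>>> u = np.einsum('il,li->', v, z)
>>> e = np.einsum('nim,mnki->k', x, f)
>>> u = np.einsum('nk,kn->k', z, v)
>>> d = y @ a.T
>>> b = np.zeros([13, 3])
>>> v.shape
(3, 5)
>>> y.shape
(5, 5)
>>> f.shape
(7, 5, 5, 2)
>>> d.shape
(5, 2)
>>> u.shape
(3,)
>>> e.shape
(5,)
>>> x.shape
(5, 2, 7)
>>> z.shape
(5, 3)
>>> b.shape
(13, 3)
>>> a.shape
(2, 5)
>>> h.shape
()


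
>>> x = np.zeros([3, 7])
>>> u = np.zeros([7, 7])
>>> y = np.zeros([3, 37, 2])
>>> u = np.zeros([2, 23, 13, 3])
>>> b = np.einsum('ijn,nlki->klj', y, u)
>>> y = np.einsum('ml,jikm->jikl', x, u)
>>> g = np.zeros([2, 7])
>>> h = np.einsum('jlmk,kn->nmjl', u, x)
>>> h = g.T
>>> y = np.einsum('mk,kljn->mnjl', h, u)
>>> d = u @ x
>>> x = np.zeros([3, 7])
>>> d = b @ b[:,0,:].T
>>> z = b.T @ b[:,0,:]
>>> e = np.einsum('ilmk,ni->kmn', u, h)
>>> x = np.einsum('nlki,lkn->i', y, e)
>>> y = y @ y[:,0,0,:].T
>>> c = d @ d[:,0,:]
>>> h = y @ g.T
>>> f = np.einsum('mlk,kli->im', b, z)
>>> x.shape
(23,)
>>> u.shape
(2, 23, 13, 3)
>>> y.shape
(7, 3, 13, 7)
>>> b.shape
(13, 23, 37)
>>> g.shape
(2, 7)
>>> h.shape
(7, 3, 13, 2)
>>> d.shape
(13, 23, 13)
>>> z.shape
(37, 23, 37)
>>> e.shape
(3, 13, 7)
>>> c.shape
(13, 23, 13)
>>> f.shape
(37, 13)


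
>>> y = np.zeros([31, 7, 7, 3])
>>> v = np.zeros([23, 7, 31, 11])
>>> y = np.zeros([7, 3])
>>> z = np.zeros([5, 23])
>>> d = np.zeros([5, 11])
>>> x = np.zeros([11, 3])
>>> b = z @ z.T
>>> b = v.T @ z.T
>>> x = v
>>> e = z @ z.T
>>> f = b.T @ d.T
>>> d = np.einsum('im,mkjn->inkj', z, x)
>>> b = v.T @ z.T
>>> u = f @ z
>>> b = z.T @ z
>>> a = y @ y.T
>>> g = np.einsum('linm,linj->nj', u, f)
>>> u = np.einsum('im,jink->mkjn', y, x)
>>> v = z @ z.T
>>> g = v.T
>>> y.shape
(7, 3)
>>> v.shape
(5, 5)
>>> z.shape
(5, 23)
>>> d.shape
(5, 11, 7, 31)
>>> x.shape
(23, 7, 31, 11)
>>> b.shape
(23, 23)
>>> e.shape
(5, 5)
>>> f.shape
(5, 7, 31, 5)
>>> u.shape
(3, 11, 23, 31)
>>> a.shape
(7, 7)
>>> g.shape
(5, 5)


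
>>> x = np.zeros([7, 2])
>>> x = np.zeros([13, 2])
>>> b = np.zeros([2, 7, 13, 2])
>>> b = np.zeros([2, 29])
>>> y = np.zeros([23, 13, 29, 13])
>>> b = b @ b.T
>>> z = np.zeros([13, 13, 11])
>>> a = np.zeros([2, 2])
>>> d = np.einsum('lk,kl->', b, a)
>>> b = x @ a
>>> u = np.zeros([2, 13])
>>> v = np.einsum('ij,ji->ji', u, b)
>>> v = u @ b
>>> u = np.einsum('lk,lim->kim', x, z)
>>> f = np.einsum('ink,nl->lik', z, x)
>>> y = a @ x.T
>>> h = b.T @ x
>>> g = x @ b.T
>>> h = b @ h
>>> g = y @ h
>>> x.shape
(13, 2)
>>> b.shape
(13, 2)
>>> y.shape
(2, 13)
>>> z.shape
(13, 13, 11)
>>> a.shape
(2, 2)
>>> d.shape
()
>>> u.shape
(2, 13, 11)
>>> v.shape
(2, 2)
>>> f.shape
(2, 13, 11)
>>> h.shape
(13, 2)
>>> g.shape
(2, 2)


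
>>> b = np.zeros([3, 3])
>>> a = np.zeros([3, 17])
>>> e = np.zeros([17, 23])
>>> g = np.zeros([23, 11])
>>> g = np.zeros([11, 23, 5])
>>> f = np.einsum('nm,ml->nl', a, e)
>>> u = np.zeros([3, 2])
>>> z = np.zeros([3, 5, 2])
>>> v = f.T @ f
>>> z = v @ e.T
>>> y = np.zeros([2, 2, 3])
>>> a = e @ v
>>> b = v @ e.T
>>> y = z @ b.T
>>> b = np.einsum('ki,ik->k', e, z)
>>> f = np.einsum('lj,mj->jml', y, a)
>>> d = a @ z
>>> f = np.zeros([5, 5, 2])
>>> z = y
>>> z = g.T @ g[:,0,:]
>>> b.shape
(17,)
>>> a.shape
(17, 23)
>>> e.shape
(17, 23)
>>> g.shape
(11, 23, 5)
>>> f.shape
(5, 5, 2)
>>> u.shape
(3, 2)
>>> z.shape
(5, 23, 5)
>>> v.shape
(23, 23)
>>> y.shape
(23, 23)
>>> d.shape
(17, 17)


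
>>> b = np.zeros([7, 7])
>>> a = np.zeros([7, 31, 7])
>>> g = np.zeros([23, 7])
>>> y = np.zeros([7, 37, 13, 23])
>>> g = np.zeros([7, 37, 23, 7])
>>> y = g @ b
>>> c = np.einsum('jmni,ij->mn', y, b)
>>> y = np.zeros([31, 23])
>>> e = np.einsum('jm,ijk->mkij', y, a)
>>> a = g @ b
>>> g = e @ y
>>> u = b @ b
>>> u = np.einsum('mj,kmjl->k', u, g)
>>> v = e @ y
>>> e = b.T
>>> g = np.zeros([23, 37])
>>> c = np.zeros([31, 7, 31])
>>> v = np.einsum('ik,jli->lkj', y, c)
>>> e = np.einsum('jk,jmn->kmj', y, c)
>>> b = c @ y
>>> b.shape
(31, 7, 23)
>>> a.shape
(7, 37, 23, 7)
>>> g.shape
(23, 37)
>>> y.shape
(31, 23)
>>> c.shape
(31, 7, 31)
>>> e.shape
(23, 7, 31)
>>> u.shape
(23,)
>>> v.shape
(7, 23, 31)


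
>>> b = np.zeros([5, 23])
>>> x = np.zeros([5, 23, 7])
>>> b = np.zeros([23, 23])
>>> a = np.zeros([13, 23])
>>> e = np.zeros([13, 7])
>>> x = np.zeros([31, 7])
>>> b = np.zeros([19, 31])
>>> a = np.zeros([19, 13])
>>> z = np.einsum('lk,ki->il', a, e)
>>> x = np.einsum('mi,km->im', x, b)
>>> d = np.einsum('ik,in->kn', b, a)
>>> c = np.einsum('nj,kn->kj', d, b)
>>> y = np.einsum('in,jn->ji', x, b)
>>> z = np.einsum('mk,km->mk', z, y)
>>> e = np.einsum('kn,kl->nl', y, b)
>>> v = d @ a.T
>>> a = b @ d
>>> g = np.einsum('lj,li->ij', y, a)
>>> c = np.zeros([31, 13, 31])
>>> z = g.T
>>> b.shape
(19, 31)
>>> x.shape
(7, 31)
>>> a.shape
(19, 13)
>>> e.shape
(7, 31)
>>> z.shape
(7, 13)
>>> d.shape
(31, 13)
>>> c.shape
(31, 13, 31)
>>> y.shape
(19, 7)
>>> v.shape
(31, 19)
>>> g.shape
(13, 7)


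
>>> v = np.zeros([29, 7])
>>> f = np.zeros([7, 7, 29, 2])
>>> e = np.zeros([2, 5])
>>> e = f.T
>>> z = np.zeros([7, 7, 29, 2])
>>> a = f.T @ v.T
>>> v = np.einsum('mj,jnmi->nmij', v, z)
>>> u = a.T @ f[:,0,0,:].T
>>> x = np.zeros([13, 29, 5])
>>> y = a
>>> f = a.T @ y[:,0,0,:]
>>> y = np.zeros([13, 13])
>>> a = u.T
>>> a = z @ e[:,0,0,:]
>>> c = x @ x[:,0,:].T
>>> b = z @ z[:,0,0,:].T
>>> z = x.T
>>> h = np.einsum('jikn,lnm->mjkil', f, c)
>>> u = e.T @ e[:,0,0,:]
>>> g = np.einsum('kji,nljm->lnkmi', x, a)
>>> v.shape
(7, 29, 2, 7)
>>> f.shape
(29, 7, 29, 29)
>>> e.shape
(2, 29, 7, 7)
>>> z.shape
(5, 29, 13)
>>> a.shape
(7, 7, 29, 7)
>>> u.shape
(7, 7, 29, 7)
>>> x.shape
(13, 29, 5)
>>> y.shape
(13, 13)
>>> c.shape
(13, 29, 13)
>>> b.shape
(7, 7, 29, 7)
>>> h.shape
(13, 29, 29, 7, 13)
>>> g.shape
(7, 7, 13, 7, 5)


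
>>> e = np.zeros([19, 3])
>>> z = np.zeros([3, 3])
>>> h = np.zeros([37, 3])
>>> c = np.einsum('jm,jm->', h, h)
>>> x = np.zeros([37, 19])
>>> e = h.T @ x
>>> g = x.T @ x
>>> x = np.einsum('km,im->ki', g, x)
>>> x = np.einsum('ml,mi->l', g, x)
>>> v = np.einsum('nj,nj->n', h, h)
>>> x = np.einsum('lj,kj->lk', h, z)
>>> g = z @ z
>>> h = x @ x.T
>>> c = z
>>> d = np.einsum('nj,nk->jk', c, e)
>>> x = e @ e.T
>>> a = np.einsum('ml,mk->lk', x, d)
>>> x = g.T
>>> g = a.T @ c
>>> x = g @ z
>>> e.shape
(3, 19)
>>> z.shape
(3, 3)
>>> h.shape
(37, 37)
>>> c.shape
(3, 3)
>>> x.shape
(19, 3)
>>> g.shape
(19, 3)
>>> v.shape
(37,)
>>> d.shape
(3, 19)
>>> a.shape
(3, 19)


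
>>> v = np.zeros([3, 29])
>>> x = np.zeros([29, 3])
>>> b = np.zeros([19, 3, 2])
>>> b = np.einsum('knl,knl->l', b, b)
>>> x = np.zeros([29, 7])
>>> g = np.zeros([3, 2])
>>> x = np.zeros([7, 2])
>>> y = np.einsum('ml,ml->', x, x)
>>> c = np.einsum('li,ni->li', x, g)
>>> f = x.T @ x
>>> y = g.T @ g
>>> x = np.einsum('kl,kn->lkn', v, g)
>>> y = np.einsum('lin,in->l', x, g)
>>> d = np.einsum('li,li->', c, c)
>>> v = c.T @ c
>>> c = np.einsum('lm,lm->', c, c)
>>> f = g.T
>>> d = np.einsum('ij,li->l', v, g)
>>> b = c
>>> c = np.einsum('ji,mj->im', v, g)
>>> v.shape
(2, 2)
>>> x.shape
(29, 3, 2)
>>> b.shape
()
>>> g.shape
(3, 2)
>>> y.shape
(29,)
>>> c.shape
(2, 3)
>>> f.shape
(2, 3)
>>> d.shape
(3,)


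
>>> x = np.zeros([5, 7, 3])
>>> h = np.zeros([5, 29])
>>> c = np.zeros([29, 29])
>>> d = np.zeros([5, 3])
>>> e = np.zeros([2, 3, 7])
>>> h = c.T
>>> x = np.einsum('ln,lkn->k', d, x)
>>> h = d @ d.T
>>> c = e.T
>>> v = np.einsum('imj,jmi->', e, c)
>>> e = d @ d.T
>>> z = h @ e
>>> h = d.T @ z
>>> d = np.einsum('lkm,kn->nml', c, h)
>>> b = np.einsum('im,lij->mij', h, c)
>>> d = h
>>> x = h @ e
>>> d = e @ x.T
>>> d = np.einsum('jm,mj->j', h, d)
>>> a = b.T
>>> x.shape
(3, 5)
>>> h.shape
(3, 5)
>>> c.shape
(7, 3, 2)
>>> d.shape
(3,)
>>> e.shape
(5, 5)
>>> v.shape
()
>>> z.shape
(5, 5)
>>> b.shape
(5, 3, 2)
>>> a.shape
(2, 3, 5)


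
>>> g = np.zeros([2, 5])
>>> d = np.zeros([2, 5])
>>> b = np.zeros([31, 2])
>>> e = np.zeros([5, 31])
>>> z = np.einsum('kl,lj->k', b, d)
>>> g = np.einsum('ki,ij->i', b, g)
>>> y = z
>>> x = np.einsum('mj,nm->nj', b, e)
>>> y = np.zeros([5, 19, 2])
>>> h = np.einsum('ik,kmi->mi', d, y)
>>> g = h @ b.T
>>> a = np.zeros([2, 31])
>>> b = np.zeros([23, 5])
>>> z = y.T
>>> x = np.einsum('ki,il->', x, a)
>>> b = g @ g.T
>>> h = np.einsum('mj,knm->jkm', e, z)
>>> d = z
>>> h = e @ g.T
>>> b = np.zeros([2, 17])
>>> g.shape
(19, 31)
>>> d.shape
(2, 19, 5)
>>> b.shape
(2, 17)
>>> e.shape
(5, 31)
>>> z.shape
(2, 19, 5)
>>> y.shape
(5, 19, 2)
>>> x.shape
()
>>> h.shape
(5, 19)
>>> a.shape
(2, 31)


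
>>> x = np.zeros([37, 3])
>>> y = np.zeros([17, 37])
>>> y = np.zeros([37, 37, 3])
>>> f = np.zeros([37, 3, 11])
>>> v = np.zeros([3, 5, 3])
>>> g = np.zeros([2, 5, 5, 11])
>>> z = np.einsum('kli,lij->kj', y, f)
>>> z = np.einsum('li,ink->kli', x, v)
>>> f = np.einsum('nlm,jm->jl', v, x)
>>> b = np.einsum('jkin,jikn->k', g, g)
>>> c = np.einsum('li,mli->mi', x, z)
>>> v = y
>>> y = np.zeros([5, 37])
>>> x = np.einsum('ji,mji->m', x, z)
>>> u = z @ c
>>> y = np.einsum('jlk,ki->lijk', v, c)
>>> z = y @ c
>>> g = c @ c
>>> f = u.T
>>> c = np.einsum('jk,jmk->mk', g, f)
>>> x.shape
(3,)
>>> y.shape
(37, 3, 37, 3)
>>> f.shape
(3, 37, 3)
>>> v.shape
(37, 37, 3)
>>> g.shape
(3, 3)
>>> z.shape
(37, 3, 37, 3)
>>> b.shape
(5,)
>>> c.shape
(37, 3)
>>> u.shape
(3, 37, 3)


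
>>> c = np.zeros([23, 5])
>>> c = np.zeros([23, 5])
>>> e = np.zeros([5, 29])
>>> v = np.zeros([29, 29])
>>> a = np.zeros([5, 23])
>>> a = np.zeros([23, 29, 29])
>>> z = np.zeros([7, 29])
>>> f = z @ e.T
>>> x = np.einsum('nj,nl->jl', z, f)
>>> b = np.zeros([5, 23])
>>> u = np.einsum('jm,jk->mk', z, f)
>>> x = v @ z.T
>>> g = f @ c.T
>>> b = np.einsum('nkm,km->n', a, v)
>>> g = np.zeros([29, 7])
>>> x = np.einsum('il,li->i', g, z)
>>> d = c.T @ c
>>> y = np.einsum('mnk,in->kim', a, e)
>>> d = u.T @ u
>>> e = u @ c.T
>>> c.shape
(23, 5)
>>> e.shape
(29, 23)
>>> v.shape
(29, 29)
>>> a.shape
(23, 29, 29)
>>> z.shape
(7, 29)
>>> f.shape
(7, 5)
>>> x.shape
(29,)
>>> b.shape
(23,)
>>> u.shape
(29, 5)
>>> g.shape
(29, 7)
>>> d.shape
(5, 5)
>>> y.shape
(29, 5, 23)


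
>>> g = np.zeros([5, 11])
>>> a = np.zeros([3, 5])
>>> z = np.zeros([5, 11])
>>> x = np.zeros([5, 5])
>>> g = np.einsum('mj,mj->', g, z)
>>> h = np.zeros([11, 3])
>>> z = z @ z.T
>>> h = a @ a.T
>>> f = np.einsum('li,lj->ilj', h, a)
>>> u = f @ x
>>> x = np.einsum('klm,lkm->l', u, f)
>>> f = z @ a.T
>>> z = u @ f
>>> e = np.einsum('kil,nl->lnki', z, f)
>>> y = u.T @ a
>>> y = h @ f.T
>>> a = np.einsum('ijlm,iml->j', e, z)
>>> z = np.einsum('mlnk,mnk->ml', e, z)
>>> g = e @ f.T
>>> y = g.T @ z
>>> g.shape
(3, 5, 3, 5)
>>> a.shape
(5,)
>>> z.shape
(3, 5)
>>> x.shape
(3,)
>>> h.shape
(3, 3)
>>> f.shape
(5, 3)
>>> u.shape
(3, 3, 5)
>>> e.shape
(3, 5, 3, 3)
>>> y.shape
(5, 3, 5, 5)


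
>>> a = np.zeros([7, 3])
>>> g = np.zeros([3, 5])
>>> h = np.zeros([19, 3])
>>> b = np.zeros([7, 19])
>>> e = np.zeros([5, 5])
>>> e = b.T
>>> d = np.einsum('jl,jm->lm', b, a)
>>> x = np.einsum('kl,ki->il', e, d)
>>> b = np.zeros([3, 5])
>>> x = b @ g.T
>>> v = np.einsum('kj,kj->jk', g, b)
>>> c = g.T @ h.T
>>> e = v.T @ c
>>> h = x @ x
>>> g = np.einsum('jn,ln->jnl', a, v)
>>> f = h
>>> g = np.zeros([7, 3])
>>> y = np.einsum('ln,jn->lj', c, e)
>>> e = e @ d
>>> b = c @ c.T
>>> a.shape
(7, 3)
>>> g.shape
(7, 3)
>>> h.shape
(3, 3)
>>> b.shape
(5, 5)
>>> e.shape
(3, 3)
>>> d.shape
(19, 3)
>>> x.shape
(3, 3)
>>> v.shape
(5, 3)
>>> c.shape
(5, 19)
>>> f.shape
(3, 3)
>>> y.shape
(5, 3)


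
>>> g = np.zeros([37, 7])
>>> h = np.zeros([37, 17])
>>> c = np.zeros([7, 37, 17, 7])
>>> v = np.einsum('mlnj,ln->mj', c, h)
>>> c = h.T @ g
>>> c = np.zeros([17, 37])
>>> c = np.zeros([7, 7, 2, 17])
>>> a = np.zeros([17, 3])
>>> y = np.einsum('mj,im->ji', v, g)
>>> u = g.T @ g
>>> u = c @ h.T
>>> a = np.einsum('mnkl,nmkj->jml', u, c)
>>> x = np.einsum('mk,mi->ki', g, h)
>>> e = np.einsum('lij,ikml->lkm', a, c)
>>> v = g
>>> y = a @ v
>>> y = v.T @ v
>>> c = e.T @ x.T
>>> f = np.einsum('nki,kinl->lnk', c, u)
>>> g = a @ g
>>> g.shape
(17, 7, 7)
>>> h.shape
(37, 17)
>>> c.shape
(2, 7, 7)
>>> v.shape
(37, 7)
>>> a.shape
(17, 7, 37)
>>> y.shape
(7, 7)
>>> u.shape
(7, 7, 2, 37)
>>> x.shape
(7, 17)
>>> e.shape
(17, 7, 2)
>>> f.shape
(37, 2, 7)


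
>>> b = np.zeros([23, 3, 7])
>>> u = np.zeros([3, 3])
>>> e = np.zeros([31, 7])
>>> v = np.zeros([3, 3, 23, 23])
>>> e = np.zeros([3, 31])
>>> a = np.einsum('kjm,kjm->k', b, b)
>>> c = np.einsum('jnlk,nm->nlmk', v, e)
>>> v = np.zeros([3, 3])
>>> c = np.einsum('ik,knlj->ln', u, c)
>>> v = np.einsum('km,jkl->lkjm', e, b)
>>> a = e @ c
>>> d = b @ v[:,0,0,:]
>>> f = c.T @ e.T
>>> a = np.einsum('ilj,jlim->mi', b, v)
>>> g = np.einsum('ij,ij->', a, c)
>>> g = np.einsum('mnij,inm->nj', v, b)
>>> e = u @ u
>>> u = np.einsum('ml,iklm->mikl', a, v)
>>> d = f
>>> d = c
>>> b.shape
(23, 3, 7)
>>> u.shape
(31, 7, 3, 23)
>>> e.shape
(3, 3)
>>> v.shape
(7, 3, 23, 31)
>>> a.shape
(31, 23)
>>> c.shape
(31, 23)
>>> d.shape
(31, 23)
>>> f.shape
(23, 3)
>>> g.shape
(3, 31)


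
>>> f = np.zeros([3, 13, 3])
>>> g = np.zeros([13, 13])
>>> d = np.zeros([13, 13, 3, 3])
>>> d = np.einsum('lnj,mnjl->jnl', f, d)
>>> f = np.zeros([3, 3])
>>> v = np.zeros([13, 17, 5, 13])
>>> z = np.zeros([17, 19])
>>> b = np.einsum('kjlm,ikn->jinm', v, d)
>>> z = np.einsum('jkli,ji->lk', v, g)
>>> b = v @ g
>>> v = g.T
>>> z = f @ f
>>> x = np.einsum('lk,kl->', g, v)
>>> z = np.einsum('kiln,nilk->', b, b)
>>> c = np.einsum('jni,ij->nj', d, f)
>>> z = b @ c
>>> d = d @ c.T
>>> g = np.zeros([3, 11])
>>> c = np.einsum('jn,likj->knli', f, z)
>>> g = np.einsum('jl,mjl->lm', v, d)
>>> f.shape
(3, 3)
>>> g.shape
(13, 3)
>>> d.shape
(3, 13, 13)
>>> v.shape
(13, 13)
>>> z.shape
(13, 17, 5, 3)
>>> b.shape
(13, 17, 5, 13)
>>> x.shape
()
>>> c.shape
(5, 3, 13, 17)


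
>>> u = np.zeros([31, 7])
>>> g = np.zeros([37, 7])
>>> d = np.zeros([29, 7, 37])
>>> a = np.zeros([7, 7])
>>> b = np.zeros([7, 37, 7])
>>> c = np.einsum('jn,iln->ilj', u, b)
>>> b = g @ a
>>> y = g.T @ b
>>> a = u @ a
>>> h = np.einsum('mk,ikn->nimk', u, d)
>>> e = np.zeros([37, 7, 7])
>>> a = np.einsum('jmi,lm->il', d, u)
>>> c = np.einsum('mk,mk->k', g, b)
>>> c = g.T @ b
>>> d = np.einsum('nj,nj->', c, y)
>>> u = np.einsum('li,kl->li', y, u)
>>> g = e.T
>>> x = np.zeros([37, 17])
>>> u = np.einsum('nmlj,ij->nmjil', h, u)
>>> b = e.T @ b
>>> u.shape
(37, 29, 7, 7, 31)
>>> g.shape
(7, 7, 37)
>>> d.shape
()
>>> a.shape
(37, 31)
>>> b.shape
(7, 7, 7)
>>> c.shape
(7, 7)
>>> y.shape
(7, 7)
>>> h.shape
(37, 29, 31, 7)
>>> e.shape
(37, 7, 7)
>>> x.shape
(37, 17)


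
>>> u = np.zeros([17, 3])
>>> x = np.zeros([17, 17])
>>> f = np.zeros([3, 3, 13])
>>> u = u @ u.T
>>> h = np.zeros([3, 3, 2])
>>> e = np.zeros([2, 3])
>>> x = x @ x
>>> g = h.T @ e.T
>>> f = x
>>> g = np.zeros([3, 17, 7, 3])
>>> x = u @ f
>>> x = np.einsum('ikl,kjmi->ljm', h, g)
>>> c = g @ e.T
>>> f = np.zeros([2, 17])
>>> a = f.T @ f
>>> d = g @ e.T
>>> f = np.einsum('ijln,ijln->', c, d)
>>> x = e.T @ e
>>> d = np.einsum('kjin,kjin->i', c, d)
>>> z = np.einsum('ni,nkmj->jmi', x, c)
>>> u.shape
(17, 17)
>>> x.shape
(3, 3)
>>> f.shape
()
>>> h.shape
(3, 3, 2)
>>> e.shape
(2, 3)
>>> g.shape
(3, 17, 7, 3)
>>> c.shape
(3, 17, 7, 2)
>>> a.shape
(17, 17)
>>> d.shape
(7,)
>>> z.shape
(2, 7, 3)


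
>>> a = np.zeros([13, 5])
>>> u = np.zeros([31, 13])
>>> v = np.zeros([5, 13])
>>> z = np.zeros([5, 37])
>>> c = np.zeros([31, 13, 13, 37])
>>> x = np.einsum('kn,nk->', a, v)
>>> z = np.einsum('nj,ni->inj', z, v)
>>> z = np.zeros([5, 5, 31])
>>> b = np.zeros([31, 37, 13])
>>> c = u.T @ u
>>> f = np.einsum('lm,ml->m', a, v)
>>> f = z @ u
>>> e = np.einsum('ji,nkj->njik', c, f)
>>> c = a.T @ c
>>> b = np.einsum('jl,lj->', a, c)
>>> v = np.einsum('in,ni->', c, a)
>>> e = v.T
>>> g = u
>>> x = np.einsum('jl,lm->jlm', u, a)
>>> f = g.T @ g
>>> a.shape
(13, 5)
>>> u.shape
(31, 13)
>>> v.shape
()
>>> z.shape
(5, 5, 31)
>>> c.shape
(5, 13)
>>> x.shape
(31, 13, 5)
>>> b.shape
()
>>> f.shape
(13, 13)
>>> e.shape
()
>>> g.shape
(31, 13)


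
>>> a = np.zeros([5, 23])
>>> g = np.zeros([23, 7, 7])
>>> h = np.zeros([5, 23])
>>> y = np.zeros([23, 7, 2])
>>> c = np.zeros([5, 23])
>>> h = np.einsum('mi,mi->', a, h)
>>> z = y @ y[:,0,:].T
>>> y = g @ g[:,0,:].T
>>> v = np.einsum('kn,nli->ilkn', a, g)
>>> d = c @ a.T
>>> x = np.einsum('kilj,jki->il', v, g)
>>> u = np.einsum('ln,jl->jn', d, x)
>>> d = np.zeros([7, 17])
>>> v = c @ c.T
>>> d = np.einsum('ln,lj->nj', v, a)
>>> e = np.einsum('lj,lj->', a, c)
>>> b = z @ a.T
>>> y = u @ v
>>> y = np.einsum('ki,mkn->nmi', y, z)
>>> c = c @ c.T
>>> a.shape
(5, 23)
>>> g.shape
(23, 7, 7)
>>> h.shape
()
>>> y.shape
(23, 23, 5)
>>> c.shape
(5, 5)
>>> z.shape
(23, 7, 23)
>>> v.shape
(5, 5)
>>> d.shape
(5, 23)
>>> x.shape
(7, 5)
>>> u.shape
(7, 5)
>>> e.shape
()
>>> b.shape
(23, 7, 5)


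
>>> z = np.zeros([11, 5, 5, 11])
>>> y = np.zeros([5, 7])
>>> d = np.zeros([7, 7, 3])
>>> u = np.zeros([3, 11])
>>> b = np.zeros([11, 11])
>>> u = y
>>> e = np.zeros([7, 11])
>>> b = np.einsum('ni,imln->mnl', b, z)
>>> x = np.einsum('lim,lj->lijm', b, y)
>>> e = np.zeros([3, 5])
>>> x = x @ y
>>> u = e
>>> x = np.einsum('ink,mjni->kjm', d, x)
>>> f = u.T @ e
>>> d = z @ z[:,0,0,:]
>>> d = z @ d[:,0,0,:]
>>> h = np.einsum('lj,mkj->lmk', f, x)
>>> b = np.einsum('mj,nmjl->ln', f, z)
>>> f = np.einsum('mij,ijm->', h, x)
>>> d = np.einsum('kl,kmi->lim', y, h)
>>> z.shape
(11, 5, 5, 11)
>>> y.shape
(5, 7)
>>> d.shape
(7, 11, 3)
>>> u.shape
(3, 5)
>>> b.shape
(11, 11)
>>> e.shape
(3, 5)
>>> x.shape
(3, 11, 5)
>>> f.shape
()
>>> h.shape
(5, 3, 11)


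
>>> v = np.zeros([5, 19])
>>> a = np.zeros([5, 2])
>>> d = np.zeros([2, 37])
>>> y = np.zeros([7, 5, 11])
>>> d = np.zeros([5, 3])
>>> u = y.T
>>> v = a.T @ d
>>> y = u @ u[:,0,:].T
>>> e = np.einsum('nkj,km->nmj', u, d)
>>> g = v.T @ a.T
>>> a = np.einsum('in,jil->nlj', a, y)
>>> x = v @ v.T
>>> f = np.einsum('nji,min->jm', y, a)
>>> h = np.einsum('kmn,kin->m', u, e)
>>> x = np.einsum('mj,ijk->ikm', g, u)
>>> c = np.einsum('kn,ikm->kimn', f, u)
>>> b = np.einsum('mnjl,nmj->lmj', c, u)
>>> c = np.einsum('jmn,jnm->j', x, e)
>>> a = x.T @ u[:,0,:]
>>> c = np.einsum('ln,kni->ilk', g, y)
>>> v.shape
(2, 3)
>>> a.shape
(3, 7, 7)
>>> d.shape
(5, 3)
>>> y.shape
(11, 5, 11)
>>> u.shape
(11, 5, 7)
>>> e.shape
(11, 3, 7)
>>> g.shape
(3, 5)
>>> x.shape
(11, 7, 3)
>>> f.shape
(5, 2)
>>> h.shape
(5,)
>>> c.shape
(11, 3, 11)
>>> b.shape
(2, 5, 7)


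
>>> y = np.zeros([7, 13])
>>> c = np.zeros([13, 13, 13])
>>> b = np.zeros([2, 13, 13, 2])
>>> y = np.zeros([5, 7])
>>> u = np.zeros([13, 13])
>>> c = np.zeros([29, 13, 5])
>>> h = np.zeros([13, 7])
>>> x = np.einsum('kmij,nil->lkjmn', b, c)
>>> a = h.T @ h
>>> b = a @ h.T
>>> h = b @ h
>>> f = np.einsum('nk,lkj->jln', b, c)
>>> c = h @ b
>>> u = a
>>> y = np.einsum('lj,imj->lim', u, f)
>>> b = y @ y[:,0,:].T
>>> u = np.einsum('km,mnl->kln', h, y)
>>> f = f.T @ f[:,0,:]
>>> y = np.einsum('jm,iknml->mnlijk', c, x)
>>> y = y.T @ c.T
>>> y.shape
(2, 7, 5, 29, 2, 7)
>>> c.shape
(7, 13)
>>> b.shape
(7, 5, 7)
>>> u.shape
(7, 29, 5)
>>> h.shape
(7, 7)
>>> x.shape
(5, 2, 2, 13, 29)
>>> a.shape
(7, 7)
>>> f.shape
(7, 29, 7)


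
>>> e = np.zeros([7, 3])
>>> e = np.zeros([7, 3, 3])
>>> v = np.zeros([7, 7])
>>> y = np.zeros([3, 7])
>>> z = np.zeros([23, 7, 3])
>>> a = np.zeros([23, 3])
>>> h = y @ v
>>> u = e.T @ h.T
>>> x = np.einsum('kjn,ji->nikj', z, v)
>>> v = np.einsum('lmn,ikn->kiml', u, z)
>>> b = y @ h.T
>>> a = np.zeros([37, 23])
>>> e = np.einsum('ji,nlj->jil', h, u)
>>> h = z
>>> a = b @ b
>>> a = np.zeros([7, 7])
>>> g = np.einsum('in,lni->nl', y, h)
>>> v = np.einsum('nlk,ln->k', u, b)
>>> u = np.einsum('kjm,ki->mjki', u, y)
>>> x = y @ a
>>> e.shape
(3, 7, 3)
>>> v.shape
(3,)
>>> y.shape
(3, 7)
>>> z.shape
(23, 7, 3)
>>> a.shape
(7, 7)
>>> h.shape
(23, 7, 3)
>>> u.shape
(3, 3, 3, 7)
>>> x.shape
(3, 7)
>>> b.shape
(3, 3)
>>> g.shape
(7, 23)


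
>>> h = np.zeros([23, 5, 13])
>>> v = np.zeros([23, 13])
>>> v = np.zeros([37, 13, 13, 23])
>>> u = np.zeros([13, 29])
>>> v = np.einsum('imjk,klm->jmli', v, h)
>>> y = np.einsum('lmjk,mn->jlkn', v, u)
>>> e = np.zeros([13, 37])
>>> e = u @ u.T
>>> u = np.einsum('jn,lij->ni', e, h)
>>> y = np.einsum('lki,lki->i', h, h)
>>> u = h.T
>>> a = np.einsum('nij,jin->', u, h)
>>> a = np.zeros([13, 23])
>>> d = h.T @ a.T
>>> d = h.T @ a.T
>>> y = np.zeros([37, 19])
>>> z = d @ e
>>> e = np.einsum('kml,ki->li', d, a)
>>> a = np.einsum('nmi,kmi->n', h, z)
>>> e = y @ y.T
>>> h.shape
(23, 5, 13)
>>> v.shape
(13, 13, 5, 37)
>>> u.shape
(13, 5, 23)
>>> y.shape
(37, 19)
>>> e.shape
(37, 37)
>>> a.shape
(23,)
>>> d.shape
(13, 5, 13)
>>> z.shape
(13, 5, 13)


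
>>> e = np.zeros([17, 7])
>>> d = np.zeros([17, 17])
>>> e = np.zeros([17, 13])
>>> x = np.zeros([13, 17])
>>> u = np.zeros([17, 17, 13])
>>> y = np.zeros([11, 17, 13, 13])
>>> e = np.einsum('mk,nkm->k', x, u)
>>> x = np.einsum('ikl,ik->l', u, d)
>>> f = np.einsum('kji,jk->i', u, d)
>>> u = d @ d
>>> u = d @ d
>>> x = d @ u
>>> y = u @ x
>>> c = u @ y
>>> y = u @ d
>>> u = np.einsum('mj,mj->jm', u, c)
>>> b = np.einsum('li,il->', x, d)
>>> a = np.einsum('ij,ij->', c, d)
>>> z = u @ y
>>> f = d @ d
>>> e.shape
(17,)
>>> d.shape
(17, 17)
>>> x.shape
(17, 17)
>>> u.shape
(17, 17)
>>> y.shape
(17, 17)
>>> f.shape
(17, 17)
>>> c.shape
(17, 17)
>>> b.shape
()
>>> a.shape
()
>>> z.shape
(17, 17)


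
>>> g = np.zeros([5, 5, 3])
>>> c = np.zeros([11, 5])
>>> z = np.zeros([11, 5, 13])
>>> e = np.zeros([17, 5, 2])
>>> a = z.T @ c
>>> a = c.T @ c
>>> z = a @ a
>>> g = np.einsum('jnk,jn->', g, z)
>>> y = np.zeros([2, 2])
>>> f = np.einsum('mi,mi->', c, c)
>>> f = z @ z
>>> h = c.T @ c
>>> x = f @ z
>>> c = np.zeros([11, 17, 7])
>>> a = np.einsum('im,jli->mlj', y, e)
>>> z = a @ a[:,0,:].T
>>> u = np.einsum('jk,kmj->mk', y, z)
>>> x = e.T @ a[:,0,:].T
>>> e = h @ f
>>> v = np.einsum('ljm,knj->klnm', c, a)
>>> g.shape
()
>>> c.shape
(11, 17, 7)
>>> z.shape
(2, 5, 2)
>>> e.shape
(5, 5)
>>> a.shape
(2, 5, 17)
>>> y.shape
(2, 2)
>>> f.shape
(5, 5)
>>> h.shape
(5, 5)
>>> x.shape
(2, 5, 2)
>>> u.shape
(5, 2)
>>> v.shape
(2, 11, 5, 7)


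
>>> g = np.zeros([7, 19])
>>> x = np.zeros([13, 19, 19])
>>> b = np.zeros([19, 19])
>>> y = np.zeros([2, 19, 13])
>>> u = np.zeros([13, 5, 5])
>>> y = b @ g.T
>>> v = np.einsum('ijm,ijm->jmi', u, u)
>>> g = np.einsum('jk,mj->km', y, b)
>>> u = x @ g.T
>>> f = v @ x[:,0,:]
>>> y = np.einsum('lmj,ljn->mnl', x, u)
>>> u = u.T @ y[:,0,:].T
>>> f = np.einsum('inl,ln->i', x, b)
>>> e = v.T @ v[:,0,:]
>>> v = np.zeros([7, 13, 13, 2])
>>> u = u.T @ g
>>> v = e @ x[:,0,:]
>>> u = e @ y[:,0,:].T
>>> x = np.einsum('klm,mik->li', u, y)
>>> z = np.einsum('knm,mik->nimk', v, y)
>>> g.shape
(7, 19)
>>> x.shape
(5, 7)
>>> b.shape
(19, 19)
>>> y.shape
(19, 7, 13)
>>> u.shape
(13, 5, 19)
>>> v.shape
(13, 5, 19)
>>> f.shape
(13,)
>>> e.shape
(13, 5, 13)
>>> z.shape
(5, 7, 19, 13)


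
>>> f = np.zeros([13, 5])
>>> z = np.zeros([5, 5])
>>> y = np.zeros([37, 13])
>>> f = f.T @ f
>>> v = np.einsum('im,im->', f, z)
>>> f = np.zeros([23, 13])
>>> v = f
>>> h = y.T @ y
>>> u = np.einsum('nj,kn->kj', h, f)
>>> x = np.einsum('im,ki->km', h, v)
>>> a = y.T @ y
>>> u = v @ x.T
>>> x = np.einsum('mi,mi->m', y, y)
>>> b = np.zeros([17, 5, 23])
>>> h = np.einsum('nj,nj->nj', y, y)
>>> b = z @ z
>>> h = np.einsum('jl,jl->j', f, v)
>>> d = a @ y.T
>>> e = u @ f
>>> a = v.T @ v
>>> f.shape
(23, 13)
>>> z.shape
(5, 5)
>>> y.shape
(37, 13)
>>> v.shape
(23, 13)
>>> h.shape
(23,)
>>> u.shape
(23, 23)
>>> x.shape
(37,)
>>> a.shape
(13, 13)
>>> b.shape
(5, 5)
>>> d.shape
(13, 37)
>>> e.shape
(23, 13)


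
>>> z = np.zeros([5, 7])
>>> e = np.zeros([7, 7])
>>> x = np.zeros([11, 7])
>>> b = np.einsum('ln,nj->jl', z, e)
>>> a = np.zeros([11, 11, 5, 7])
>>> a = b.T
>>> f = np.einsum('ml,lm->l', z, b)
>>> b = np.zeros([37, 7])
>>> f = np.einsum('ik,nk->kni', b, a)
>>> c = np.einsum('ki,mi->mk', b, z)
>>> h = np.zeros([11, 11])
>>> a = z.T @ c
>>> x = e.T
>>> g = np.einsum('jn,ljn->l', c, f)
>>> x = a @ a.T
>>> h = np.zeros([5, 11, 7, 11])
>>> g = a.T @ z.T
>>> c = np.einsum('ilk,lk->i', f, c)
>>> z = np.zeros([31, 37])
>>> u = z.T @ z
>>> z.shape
(31, 37)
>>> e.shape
(7, 7)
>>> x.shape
(7, 7)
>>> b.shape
(37, 7)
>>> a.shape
(7, 37)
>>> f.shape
(7, 5, 37)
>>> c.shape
(7,)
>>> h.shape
(5, 11, 7, 11)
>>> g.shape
(37, 5)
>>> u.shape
(37, 37)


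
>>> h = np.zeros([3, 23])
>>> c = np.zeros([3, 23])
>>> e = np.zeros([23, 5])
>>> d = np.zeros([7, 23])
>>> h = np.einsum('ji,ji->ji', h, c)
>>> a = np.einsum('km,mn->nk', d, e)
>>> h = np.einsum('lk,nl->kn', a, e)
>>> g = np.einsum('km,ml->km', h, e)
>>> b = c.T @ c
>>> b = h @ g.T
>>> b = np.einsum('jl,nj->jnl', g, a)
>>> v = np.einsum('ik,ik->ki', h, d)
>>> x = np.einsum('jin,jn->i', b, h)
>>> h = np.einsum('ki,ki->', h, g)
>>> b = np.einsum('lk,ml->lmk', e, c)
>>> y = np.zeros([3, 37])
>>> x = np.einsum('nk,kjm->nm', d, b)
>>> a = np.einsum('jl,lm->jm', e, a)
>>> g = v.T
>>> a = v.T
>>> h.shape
()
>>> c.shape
(3, 23)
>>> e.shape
(23, 5)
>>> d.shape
(7, 23)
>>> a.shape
(7, 23)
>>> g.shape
(7, 23)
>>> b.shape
(23, 3, 5)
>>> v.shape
(23, 7)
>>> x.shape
(7, 5)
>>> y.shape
(3, 37)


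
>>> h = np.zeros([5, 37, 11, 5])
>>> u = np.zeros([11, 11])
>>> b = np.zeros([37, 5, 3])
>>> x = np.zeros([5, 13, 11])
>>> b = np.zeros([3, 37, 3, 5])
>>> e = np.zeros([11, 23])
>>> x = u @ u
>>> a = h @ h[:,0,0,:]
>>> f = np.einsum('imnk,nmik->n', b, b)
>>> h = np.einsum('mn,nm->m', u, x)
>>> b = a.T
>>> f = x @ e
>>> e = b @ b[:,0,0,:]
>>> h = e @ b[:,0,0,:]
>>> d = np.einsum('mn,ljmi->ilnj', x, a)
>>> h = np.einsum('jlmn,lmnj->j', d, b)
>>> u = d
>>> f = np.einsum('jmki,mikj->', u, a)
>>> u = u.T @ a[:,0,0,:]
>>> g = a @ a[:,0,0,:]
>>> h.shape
(5,)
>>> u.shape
(37, 11, 5, 5)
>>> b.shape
(5, 11, 37, 5)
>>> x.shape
(11, 11)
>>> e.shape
(5, 11, 37, 5)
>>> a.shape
(5, 37, 11, 5)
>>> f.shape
()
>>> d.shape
(5, 5, 11, 37)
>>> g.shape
(5, 37, 11, 5)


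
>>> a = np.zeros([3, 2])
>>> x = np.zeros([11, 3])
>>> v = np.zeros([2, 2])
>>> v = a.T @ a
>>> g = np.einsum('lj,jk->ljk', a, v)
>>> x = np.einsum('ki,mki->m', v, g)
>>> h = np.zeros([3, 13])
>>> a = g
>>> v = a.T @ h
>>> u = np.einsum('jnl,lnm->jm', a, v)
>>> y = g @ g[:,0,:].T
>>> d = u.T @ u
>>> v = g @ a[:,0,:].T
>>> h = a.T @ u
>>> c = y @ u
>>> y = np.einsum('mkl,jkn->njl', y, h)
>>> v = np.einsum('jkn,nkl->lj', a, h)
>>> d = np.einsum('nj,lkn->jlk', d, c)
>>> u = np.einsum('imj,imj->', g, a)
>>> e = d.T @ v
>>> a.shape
(3, 2, 2)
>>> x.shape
(3,)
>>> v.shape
(13, 3)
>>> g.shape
(3, 2, 2)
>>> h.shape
(2, 2, 13)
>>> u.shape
()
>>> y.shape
(13, 2, 3)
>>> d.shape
(13, 3, 2)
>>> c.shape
(3, 2, 13)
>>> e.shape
(2, 3, 3)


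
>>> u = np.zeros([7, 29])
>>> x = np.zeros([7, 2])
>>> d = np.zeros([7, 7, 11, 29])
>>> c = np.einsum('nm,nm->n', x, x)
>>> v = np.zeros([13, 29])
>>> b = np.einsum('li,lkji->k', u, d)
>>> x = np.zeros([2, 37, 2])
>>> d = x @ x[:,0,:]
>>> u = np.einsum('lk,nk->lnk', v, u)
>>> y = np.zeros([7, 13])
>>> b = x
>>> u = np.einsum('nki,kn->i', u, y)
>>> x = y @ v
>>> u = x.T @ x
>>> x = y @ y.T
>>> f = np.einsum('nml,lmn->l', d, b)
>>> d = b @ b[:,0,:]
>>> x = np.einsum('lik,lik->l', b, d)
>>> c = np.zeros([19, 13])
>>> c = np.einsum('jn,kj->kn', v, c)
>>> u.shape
(29, 29)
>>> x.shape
(2,)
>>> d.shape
(2, 37, 2)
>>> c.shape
(19, 29)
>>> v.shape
(13, 29)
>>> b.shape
(2, 37, 2)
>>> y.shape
(7, 13)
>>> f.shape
(2,)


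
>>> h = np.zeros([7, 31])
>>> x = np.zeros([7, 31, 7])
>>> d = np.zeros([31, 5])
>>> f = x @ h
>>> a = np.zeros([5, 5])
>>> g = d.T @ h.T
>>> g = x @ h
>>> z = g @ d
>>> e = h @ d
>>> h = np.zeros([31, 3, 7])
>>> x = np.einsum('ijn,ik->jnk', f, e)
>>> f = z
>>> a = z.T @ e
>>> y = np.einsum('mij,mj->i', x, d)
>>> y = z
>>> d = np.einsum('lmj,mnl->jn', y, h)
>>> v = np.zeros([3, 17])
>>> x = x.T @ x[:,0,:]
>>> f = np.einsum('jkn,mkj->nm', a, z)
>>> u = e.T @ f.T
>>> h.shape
(31, 3, 7)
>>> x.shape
(5, 31, 5)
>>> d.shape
(5, 3)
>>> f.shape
(5, 7)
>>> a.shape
(5, 31, 5)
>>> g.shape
(7, 31, 31)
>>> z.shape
(7, 31, 5)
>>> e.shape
(7, 5)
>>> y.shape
(7, 31, 5)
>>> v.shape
(3, 17)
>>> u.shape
(5, 5)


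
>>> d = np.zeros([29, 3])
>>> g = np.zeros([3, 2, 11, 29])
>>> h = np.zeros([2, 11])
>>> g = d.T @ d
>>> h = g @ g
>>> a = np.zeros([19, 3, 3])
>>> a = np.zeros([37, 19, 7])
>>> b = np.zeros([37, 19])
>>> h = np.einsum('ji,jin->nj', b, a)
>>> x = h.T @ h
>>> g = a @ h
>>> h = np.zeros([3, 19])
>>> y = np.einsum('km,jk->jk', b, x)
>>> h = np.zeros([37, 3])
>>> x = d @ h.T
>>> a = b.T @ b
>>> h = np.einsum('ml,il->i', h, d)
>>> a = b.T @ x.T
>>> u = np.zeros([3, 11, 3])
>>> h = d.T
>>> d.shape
(29, 3)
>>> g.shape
(37, 19, 37)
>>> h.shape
(3, 29)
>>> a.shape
(19, 29)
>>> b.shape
(37, 19)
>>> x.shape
(29, 37)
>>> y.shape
(37, 37)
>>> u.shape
(3, 11, 3)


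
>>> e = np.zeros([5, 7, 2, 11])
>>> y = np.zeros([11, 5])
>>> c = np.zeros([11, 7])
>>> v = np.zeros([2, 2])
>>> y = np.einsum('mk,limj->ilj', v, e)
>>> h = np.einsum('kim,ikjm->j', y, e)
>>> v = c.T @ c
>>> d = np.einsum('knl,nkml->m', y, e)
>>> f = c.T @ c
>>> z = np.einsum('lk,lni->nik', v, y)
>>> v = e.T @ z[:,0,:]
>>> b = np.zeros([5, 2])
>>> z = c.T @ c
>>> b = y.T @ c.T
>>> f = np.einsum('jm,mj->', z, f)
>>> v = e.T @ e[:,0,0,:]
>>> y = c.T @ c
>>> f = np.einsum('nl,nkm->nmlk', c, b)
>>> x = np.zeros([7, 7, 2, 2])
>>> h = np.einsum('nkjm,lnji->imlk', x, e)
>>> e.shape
(5, 7, 2, 11)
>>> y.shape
(7, 7)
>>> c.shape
(11, 7)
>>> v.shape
(11, 2, 7, 11)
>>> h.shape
(11, 2, 5, 7)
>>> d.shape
(2,)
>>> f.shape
(11, 11, 7, 5)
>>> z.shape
(7, 7)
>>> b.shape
(11, 5, 11)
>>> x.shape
(7, 7, 2, 2)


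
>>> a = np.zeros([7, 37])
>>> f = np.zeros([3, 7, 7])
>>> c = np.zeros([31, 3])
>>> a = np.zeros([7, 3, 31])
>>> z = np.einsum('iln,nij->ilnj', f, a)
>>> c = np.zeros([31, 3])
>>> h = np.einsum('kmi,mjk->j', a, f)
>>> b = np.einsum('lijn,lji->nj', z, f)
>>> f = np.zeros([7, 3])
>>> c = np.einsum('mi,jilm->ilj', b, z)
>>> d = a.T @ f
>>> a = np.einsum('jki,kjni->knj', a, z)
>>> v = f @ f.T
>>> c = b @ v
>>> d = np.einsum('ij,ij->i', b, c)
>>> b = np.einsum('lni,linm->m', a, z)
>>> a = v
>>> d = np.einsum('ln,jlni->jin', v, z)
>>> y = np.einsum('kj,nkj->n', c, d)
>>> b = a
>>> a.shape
(7, 7)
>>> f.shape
(7, 3)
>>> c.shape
(31, 7)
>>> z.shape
(3, 7, 7, 31)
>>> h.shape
(7,)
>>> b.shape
(7, 7)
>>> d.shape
(3, 31, 7)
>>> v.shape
(7, 7)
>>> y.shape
(3,)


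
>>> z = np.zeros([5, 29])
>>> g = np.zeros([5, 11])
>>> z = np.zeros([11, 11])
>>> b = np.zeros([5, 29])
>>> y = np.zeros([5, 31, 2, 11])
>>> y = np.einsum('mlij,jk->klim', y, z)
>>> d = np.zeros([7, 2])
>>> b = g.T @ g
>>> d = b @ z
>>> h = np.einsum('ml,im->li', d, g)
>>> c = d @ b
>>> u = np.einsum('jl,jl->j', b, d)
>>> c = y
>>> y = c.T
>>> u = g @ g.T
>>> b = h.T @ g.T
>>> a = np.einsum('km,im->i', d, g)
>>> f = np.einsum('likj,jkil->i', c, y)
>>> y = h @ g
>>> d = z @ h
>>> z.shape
(11, 11)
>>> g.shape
(5, 11)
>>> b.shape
(5, 5)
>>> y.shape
(11, 11)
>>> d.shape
(11, 5)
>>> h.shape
(11, 5)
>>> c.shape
(11, 31, 2, 5)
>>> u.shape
(5, 5)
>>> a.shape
(5,)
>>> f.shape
(31,)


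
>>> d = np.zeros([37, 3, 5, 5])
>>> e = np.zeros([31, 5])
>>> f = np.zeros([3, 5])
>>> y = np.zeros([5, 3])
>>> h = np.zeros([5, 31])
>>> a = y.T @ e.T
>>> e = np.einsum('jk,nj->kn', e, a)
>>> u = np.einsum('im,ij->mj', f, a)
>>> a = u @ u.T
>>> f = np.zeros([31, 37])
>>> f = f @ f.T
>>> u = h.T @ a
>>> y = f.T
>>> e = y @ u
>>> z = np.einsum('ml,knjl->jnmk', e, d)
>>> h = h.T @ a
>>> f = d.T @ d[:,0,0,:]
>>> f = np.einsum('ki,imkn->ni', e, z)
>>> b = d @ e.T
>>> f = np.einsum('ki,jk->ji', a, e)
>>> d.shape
(37, 3, 5, 5)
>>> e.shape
(31, 5)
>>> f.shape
(31, 5)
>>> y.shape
(31, 31)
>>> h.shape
(31, 5)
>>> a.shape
(5, 5)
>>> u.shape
(31, 5)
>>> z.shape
(5, 3, 31, 37)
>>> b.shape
(37, 3, 5, 31)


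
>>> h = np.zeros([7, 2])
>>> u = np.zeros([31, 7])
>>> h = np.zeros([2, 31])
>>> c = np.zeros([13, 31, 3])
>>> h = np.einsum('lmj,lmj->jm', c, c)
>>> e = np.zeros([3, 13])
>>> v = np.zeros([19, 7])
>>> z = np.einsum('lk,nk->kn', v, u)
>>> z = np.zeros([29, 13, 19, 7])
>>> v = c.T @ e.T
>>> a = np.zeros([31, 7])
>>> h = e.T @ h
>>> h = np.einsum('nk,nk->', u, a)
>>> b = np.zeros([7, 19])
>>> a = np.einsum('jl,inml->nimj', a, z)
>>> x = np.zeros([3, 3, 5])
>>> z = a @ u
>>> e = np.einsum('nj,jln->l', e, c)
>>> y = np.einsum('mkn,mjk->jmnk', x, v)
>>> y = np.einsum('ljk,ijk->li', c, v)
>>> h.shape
()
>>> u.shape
(31, 7)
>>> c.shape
(13, 31, 3)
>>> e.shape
(31,)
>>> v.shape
(3, 31, 3)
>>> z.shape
(13, 29, 19, 7)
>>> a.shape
(13, 29, 19, 31)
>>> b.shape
(7, 19)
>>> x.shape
(3, 3, 5)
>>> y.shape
(13, 3)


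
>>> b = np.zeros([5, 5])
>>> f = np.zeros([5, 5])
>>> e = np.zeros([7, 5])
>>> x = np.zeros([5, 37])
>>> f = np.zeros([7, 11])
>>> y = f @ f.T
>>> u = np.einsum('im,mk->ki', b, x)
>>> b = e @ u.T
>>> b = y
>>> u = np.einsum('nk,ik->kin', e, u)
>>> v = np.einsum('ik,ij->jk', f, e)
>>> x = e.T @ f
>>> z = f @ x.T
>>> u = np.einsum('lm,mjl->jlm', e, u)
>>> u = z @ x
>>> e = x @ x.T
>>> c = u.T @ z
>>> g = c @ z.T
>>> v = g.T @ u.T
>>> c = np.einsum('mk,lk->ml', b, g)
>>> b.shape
(7, 7)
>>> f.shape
(7, 11)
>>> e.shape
(5, 5)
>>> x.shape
(5, 11)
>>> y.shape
(7, 7)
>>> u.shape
(7, 11)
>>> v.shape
(7, 7)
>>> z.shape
(7, 5)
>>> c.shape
(7, 11)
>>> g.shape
(11, 7)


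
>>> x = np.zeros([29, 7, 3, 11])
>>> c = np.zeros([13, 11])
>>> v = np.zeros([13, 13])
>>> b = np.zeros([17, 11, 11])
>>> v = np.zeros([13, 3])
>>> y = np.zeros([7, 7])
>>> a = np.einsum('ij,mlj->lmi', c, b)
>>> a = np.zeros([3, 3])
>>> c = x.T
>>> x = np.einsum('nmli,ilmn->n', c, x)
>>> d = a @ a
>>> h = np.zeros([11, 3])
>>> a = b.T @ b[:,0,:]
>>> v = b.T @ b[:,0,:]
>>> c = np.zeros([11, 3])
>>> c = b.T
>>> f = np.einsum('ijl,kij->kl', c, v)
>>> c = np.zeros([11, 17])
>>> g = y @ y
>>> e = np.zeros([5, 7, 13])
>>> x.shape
(11,)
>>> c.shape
(11, 17)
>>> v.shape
(11, 11, 11)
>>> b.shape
(17, 11, 11)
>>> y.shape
(7, 7)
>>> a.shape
(11, 11, 11)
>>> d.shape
(3, 3)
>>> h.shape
(11, 3)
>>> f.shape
(11, 17)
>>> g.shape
(7, 7)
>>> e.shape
(5, 7, 13)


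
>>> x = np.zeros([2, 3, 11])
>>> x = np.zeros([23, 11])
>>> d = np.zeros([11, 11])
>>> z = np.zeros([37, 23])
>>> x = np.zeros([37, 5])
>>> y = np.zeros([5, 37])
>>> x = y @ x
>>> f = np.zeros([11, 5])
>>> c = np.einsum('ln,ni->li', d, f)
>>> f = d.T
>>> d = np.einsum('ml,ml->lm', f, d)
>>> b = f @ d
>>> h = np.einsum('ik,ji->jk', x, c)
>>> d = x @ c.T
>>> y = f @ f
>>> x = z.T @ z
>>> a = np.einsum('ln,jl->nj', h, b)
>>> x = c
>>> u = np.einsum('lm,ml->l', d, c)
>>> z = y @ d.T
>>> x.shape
(11, 5)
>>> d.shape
(5, 11)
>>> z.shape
(11, 5)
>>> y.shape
(11, 11)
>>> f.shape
(11, 11)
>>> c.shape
(11, 5)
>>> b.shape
(11, 11)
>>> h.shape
(11, 5)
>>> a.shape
(5, 11)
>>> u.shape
(5,)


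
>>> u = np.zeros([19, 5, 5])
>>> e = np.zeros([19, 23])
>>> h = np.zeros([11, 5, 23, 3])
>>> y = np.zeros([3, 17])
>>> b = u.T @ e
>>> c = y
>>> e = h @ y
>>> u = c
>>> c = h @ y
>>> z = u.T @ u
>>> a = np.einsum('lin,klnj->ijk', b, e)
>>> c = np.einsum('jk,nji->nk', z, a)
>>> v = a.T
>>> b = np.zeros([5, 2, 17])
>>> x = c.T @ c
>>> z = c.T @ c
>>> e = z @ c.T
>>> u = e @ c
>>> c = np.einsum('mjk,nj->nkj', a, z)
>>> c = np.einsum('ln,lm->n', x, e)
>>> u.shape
(17, 17)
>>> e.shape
(17, 5)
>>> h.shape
(11, 5, 23, 3)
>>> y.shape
(3, 17)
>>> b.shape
(5, 2, 17)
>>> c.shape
(17,)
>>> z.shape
(17, 17)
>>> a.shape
(5, 17, 11)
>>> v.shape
(11, 17, 5)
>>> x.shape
(17, 17)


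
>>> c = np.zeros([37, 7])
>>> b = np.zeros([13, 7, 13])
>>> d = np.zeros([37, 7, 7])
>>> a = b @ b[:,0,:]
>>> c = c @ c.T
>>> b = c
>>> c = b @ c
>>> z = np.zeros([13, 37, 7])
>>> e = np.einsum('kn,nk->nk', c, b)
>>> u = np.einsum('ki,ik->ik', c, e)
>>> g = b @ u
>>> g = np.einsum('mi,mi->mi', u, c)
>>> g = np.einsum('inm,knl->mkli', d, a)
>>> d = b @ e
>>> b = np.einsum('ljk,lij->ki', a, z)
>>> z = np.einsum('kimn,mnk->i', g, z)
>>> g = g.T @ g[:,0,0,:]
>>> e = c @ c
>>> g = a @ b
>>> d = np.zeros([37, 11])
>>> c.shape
(37, 37)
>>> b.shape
(13, 37)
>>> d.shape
(37, 11)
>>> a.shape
(13, 7, 13)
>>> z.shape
(13,)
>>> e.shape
(37, 37)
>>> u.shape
(37, 37)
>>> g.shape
(13, 7, 37)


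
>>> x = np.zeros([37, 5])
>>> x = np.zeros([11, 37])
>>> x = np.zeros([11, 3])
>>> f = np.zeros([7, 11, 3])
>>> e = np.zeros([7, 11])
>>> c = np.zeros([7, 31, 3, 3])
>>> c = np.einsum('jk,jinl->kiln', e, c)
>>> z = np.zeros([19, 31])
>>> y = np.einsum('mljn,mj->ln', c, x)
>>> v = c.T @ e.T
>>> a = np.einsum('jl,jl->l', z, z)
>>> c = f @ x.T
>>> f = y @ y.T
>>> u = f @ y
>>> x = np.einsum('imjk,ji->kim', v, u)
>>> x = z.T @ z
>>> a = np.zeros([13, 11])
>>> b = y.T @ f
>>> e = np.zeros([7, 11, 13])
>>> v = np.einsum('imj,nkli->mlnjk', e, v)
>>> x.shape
(31, 31)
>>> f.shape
(31, 31)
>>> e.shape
(7, 11, 13)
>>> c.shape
(7, 11, 11)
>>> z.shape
(19, 31)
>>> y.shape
(31, 3)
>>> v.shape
(11, 31, 3, 13, 3)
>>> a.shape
(13, 11)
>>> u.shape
(31, 3)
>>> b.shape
(3, 31)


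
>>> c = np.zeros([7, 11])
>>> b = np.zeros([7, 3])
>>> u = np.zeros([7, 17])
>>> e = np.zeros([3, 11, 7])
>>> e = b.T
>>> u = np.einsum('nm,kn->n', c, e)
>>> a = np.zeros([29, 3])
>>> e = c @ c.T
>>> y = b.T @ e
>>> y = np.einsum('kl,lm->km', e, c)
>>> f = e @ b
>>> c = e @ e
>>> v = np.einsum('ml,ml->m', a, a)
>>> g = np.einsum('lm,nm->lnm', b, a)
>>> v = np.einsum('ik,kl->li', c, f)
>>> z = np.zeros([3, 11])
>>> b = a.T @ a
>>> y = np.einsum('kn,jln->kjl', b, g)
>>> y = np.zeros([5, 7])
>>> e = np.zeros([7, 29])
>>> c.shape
(7, 7)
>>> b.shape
(3, 3)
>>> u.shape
(7,)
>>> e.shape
(7, 29)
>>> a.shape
(29, 3)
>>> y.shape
(5, 7)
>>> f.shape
(7, 3)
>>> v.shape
(3, 7)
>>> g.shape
(7, 29, 3)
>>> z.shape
(3, 11)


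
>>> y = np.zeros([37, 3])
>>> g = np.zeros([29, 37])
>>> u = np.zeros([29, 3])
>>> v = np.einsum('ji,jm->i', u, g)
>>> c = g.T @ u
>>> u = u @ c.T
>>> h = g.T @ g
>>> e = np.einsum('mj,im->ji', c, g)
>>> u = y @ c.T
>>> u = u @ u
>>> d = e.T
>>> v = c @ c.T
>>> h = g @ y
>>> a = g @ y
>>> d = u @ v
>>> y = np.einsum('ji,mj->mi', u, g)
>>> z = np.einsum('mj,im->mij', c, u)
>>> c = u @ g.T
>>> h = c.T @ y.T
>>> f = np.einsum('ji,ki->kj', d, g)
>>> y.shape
(29, 37)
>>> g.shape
(29, 37)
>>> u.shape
(37, 37)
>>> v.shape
(37, 37)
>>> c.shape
(37, 29)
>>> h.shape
(29, 29)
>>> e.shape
(3, 29)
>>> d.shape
(37, 37)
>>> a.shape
(29, 3)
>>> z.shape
(37, 37, 3)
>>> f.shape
(29, 37)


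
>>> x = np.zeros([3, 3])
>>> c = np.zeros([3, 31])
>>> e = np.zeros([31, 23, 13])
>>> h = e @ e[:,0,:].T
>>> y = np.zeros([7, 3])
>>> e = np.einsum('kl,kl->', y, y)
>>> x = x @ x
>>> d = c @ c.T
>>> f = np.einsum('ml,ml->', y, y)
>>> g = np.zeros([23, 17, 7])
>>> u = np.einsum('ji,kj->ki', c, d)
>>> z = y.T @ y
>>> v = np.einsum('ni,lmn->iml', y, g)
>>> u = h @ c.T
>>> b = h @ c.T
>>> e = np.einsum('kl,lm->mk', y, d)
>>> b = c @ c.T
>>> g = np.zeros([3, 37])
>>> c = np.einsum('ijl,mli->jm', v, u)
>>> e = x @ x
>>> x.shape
(3, 3)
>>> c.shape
(17, 31)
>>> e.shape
(3, 3)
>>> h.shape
(31, 23, 31)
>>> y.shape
(7, 3)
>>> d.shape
(3, 3)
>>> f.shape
()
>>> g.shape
(3, 37)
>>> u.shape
(31, 23, 3)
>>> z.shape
(3, 3)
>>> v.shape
(3, 17, 23)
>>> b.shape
(3, 3)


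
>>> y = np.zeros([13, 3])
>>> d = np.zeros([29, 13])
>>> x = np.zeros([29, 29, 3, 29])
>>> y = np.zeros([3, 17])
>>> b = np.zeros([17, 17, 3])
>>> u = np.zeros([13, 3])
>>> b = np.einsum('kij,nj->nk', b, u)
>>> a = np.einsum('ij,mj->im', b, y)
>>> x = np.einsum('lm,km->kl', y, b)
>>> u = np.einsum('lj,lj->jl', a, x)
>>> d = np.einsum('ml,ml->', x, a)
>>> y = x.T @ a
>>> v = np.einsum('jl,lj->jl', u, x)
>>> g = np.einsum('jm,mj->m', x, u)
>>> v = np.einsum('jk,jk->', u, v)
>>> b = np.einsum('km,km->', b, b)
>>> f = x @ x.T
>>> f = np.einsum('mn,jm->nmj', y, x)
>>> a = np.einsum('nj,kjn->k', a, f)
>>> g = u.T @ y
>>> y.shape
(3, 3)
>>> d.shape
()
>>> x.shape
(13, 3)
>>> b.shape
()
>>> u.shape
(3, 13)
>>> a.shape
(3,)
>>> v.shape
()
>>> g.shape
(13, 3)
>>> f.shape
(3, 3, 13)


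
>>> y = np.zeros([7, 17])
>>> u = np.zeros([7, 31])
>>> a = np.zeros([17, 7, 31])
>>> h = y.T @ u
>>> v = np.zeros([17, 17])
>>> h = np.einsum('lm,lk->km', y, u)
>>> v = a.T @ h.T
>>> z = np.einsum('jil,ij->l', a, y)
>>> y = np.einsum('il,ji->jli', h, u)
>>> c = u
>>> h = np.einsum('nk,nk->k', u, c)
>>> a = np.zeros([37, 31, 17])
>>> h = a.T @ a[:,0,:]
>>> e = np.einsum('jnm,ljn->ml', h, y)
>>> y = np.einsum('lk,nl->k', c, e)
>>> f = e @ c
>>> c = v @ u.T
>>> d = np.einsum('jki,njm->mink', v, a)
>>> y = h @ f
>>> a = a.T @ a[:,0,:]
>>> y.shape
(17, 31, 31)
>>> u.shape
(7, 31)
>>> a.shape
(17, 31, 17)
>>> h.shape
(17, 31, 17)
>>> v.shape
(31, 7, 31)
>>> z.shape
(31,)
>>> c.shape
(31, 7, 7)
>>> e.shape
(17, 7)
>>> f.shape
(17, 31)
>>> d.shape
(17, 31, 37, 7)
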